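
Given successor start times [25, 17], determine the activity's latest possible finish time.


LF = min of all successor start times
Successors start at: [25, 17]
LF = min(25, 17)
= 17


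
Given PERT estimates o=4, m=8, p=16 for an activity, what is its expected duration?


te = (o + 4m + p) / 6
= (4 + 4×8 + 16) / 6
= (4 + 32 + 16) / 6
= 52 / 6
= 8.67


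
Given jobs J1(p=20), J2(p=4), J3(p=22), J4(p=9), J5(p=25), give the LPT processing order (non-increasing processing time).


LPT: sort by longest processing time first
  J5: p=25
  J3: p=22
  J1: p=20
  J4: p=9
  J2: p=4
Order: J5 → J3 → J1 → J4 → J2


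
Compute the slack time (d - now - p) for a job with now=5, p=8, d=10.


Slack = due - current_time - processing
= 10 - 5 - 8
= -3


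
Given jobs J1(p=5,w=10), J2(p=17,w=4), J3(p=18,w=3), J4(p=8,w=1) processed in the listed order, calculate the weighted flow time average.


Completion times:
  J1: C=5, w×C=10×5=50
  J2: C=22, w×C=4×22=88
  J3: C=40, w×C=3×40=120
  J4: C=48, w×C=1×48=48
Sum w×C = 306
Sum w = 18
Weighted avg = 306/18
= 17.00


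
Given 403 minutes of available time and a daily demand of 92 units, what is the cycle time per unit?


Cycle time = available time / demand
= 403 / 92
= 4.38 min/unit


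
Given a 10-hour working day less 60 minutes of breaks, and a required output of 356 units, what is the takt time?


Available = 10×60 - 60 = 540 min
Takt time = 540 / 356
= 1.52 min/unit


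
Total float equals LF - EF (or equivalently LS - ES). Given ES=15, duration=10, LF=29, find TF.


EF = ES + duration = 15 + 10 = 25
LS = LF - duration = 29 - 10 = 19
Total Float = LF - EF = 29 - 25
(or LS - ES = 19 - 15)
= 4


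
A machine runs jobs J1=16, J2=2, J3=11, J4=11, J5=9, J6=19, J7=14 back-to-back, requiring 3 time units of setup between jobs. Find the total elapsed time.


Makespan = Σ processing + (n-1) × setup
= (16 + 2 + 11 + 11 + 9 + 19 + 14) + (7-1)×3
= 82 + 18
= 100 time units


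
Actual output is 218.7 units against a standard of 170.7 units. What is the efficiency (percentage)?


Efficiency = (actual / standard) × 100
= (218.7 / 170.7) × 100
= 128.1%


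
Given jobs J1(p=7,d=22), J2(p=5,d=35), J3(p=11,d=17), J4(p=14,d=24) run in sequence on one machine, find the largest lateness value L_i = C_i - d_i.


Lateness per job (L = C - d):
  J1: C=7, d=22, L=-15
  J2: C=12, d=35, L=-23
  J3: C=23, d=17, L=6
  J4: C=37, d=24, L=13
Lmax = max(-15, -23, 6, 13)
= 13


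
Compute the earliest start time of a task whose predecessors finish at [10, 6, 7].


ES = max of all predecessor completion times
Predecessors: [10, 6, 7]
ES = max(10, 6, 7)
= 10


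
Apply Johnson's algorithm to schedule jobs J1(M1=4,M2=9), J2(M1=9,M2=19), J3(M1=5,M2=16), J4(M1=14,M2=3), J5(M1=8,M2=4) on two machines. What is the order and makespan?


Johnson's rule:
Group 1 (M1≤M2, sort by M1): ['J1', 'J3', 'J2']
Group 2 (M1>M2, sort desc M2): ['J5', 'J4']
Sequence: J1 → J3 → J2 → J5 → J4
Makespan calculation:
  J1: M1 done=4, M2 done=13
  J3: M1 done=9, M2 done=29
  J2: M1 done=18, M2 done=48
  J5: M1 done=26, M2 done=52
  J4: M1 done=40, M2 done=55
= Sequence: J1 → J3 → J2 → J5 → J4, Makespan: 55


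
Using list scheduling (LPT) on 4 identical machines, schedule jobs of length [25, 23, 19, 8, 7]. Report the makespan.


Jobs (LPT sorted): [25, 23, 19, 8, 7]
Machines: 4
  J=25 → Machine 1 (load: 0+25=25)
  J=23 → Machine 2 (load: 0+23=23)
  J=19 → Machine 3 (load: 0+19=19)
  J=8 → Machine 4 (load: 0+8=8)
  J=7 → Machine 4 (load: 8+7=15)
Machine loads: [25, 23, 19, 15]
Makespan = max = 25 time units


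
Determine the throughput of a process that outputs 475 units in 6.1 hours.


Throughput = units / time
= 475 / 6.1
= 77.9 units/hour


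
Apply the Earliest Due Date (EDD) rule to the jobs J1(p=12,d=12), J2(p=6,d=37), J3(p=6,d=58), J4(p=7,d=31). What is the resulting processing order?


EDD: sort by earliest due date
  J1: d=12, p=12
  J4: d=31, p=7
  J2: d=37, p=6
  J3: d=58, p=6
Order: J1 → J4 → J2 → J3


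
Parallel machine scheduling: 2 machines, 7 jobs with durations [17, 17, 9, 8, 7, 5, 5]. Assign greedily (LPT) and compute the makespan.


Jobs (LPT sorted): [17, 17, 9, 8, 7, 5, 5]
Machines: 2
  J=17 → Machine 1 (load: 0+17=17)
  J=17 → Machine 2 (load: 0+17=17)
  J=9 → Machine 1 (load: 17+9=26)
  J=8 → Machine 2 (load: 17+8=25)
  J=7 → Machine 2 (load: 25+7=32)
  J=5 → Machine 1 (load: 26+5=31)
  J=5 → Machine 1 (load: 31+5=36)
Machine loads: [36, 32]
Makespan = max = 36 time units


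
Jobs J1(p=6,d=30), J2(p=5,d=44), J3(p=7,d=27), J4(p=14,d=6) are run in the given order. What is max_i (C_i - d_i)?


Lateness per job (L = C - d):
  J1: C=6, d=30, L=-24
  J2: C=11, d=44, L=-33
  J3: C=18, d=27, L=-9
  J4: C=32, d=6, L=26
Lmax = max(-24, -33, -9, 26)
= 26


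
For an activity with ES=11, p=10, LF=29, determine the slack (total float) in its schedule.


EF = ES + duration = 11 + 10 = 21
LS = LF - duration = 29 - 10 = 19
Total Float = LF - EF = 29 - 21
(or LS - ES = 19 - 11)
= 8


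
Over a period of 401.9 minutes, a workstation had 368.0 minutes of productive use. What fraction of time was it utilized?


Utilization = busy / total × 100
= 368.0 / 401.9 × 100
= 91.6%


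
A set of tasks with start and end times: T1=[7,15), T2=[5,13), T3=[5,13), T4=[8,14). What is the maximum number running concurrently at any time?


Check each time point for overlaps:
  t=8: 4 tasks active (T1, T2, T3, T4)
Max concurrent = 4


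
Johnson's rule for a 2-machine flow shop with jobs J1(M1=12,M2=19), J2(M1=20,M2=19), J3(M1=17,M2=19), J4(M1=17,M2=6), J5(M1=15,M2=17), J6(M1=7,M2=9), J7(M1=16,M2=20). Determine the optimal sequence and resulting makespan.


Johnson's rule:
Group 1 (M1≤M2, sort by M1): ['J6', 'J1', 'J5', 'J7', 'J3']
Group 2 (M1>M2, sort desc M2): ['J2', 'J4']
Sequence: J6 → J1 → J5 → J7 → J3 → J2 → J4
Makespan calculation:
  J6: M1 done=7, M2 done=16
  J1: M1 done=19, M2 done=38
  J5: M1 done=34, M2 done=55
  J7: M1 done=50, M2 done=75
  J3: M1 done=67, M2 done=94
  J2: M1 done=87, M2 done=113
  J4: M1 done=104, M2 done=119
= Sequence: J6 → J1 → J5 → J7 → J3 → J2 → J4, Makespan: 119


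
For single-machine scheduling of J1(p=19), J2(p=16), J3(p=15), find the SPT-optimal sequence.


SPT: sort by shortest processing time
  J3: p=15
  J2: p=16
  J1: p=19
Order: J3 → J2 → J1


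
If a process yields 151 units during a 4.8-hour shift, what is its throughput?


Throughput = units / time
= 151 / 4.8
= 31.5 units/hour


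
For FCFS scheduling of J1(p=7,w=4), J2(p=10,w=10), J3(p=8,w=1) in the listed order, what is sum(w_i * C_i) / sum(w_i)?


Completion times:
  J1: C=7, w×C=4×7=28
  J2: C=17, w×C=10×17=170
  J3: C=25, w×C=1×25=25
Sum w×C = 223
Sum w = 15
Weighted avg = 223/15
= 14.87


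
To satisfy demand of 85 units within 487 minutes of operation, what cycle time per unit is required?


Cycle time = available time / demand
= 487 / 85
= 5.73 min/unit


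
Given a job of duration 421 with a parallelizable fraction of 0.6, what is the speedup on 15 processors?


Amdahl's law: T_p = T × ((1-p) + p/N)
= 421 × ((1-0.6) + 0.6/15)
= 421 × (0.40 + 0.0400)
= 421 × 0.4400
= 185.24
Speedup = 421/185.24
= 2.27×


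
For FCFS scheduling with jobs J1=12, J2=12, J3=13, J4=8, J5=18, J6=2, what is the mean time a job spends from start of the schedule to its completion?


Completion times:
  J1: completes at 12
  J2: completes at 24
  J3: completes at 37
  J4: completes at 45
  J5: completes at 63
  J6: completes at 65
Sum = 246
Average = 246/6
= 41.00


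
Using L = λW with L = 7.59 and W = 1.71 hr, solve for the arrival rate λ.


Little's law: L = λW → λ = L / W
= 7.59 / 1.71
= 4.44 per hour


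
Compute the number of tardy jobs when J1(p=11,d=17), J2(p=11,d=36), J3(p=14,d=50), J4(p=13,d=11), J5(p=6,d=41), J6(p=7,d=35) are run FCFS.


Completion vs due date:
  J1: C=11, d=17 → on time
  J2: C=22, d=36 → on time
  J3: C=36, d=50 → on time
  J4: C=49, d=11 → TARDY
  J5: C=55, d=41 → TARDY
  J6: C=62, d=35 → TARDY
Tardy jobs: J4, J5, J6
Count = 3


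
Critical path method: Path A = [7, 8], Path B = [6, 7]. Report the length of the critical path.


Path A: 7 + 8 = 15
Path B: 6 + 7 = 13
Critical path = longest = max(15, 13)
= 15 (Path A)


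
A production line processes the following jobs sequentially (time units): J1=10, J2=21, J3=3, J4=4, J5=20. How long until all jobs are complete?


Sequential makespan: sum all processing times
= 10 + 21 + 3 + 4 + 20
= 58 time units


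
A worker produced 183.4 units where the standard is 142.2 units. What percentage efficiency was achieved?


Efficiency = (actual / standard) × 100
= (183.4 / 142.2) × 100
= 129.0%


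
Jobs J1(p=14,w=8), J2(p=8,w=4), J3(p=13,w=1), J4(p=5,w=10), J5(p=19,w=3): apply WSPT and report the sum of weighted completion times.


WSPT order (by p/w): J4 → J1 → J2 → J5 → J3
  J4: C=5, w·C=10×5=50
  J1: C=19, w·C=8×19=152
  J2: C=27, w·C=4×27=108
  J5: C=46, w·C=3×46=138
  J3: C=59, w·C=1×59=59
Σ w·C = 507
= 507


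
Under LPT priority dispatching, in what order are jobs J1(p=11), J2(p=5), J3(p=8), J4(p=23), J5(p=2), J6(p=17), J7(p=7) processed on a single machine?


LPT: sort by longest processing time first
  J4: p=23
  J6: p=17
  J1: p=11
  J3: p=8
  J7: p=7
  J2: p=5
  J5: p=2
Order: J4 → J6 → J1 → J3 → J7 → J2 → J5


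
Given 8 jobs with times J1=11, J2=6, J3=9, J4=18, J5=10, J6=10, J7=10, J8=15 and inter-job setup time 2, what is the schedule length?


Makespan = Σ processing + (n-1) × setup
= (11 + 6 + 9 + 18 + 10 + 10 + 10 + 15) + (8-1)×2
= 89 + 14
= 103 time units


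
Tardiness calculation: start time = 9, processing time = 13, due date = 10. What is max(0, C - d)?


Completion = start + processing = 9 + 13 = 22
Tardiness = max(0, C - d) = max(0, 22 - 10)
= max(0, 12)
= 12


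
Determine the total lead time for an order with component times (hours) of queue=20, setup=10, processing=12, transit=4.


Lead time = queue + setup + processing + transit
= 20 + 10 + 12 + 4
= 46 hours


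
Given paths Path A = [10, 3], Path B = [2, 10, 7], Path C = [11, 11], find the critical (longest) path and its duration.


Path A: 10 + 3 = 13
Path B: 2 + 10 + 7 = 19
Path C: 11 + 11 = 22
Critical path = longest = max(13, 19, 22)
= 22 (Path C)


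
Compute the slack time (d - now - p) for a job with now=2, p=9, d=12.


Slack = due - current_time - processing
= 12 - 2 - 9
= 1


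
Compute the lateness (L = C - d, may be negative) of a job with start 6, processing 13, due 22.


Completion = 6 + 13 = 19
Lateness = C - d = 19 - 22
= -3


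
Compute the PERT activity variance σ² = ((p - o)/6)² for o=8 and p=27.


σ² = ((p - o) / 6)² = (p - o)² / 36
= (27 - 8)² / 36
= 19² / 36
= 361 / 36
= 10.0278


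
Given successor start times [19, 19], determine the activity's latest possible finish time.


LF = min of all successor start times
Successors start at: [19, 19]
LF = min(19, 19)
= 19


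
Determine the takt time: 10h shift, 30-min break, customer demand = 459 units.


Available = 10×60 - 30 = 570 min
Takt time = 570 / 459
= 1.24 min/unit


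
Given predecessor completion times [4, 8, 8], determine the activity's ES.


ES = max of all predecessor completion times
Predecessors: [4, 8, 8]
ES = max(4, 8, 8)
= 8


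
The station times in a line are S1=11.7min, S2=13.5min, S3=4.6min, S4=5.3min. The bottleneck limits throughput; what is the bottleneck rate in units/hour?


Bottleneck = longest station time
Station times: [11.7, 13.5, 4.6, 5.3]
Max = 13.5 min
Rate = 60 / 13.5
= 4.44 units/hour (bottleneck: 13.5min)


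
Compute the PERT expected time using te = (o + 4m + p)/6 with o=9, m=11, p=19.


te = (o + 4m + p) / 6
= (9 + 4×11 + 19) / 6
= (9 + 44 + 19) / 6
= 72 / 6
= 12.00


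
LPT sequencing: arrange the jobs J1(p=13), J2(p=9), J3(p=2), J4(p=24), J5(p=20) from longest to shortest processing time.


LPT: sort by longest processing time first
  J4: p=24
  J5: p=20
  J1: p=13
  J2: p=9
  J3: p=2
Order: J4 → J5 → J1 → J2 → J3


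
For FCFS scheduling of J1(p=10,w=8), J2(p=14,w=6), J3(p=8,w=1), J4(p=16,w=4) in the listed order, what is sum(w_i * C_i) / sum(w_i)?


Completion times:
  J1: C=10, w×C=8×10=80
  J2: C=24, w×C=6×24=144
  J3: C=32, w×C=1×32=32
  J4: C=48, w×C=4×48=192
Sum w×C = 448
Sum w = 19
Weighted avg = 448/19
= 23.58


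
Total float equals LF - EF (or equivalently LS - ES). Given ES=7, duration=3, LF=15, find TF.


EF = ES + duration = 7 + 3 = 10
LS = LF - duration = 15 - 3 = 12
Total Float = LF - EF = 15 - 10
(or LS - ES = 12 - 7)
= 5


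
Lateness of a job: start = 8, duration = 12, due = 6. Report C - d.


Completion = 8 + 12 = 20
Lateness = C - d = 20 - 6
= 14


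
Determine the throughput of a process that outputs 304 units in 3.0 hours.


Throughput = units / time
= 304 / 3.0
= 101.3 units/hour


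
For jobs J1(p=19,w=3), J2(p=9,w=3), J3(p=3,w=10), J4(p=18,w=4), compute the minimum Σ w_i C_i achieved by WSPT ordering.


WSPT order (by p/w): J3 → J2 → J4 → J1
  J3: C=3, w·C=10×3=30
  J2: C=12, w·C=3×12=36
  J4: C=30, w·C=4×30=120
  J1: C=49, w·C=3×49=147
Σ w·C = 333
= 333


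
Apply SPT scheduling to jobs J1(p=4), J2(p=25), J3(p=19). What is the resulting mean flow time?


SPT order: J1 → J3 → J2
Completion times:
  J1: C=4
  J3: C=23
  J2: C=48
Sum = 75, n = 3
Mean flow = 75/3
= 25.00


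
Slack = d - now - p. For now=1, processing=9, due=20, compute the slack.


Slack = due - current_time - processing
= 20 - 1 - 9
= 10


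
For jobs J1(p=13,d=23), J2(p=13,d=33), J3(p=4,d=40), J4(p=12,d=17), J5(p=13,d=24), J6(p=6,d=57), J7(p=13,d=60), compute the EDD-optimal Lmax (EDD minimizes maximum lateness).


EDD order: J4 → J1 → J5 → J2 → J3 → J6 → J7
Completion and lateness:
  J4: C=12, d=17, L=12-17=-5
  J1: C=25, d=23, L=25-23=2
  J5: C=38, d=24, L=38-24=14
  J2: C=51, d=33, L=51-33=18
  J3: C=55, d=40, L=55-40=15
  J6: C=61, d=57, L=61-57=4
  J7: C=74, d=60, L=74-60=14
Lmax = max(-5, 2, 14, 18, 15, 4, 14)
= 18


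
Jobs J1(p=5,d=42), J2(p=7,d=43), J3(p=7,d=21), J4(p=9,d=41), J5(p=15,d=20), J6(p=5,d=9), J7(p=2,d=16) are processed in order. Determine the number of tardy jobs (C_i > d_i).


Completion vs due date:
  J1: C=5, d=42 → on time
  J2: C=12, d=43 → on time
  J3: C=19, d=21 → on time
  J4: C=28, d=41 → on time
  J5: C=43, d=20 → TARDY
  J6: C=48, d=9 → TARDY
  J7: C=50, d=16 → TARDY
Tardy jobs: J5, J6, J7
Count = 3


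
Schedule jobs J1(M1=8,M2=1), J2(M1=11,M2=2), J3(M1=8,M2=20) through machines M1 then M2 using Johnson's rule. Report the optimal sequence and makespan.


Johnson's rule:
Group 1 (M1≤M2, sort by M1): ['J3']
Group 2 (M1>M2, sort desc M2): ['J2', 'J1']
Sequence: J3 → J2 → J1
Makespan calculation:
  J3: M1 done=8, M2 done=28
  J2: M1 done=19, M2 done=30
  J1: M1 done=27, M2 done=31
= Sequence: J3 → J2 → J1, Makespan: 31


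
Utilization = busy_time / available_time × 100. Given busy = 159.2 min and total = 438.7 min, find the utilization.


Utilization = busy / total × 100
= 159.2 / 438.7 × 100
= 36.3%


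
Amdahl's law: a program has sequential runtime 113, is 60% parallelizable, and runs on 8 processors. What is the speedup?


Amdahl's law: T_p = T × ((1-p) + p/N)
= 113 × ((1-0.6) + 0.6/8)
= 113 × (0.40 + 0.0750)
= 113 × 0.4750
= 53.68
Speedup = 113/53.68
= 2.11×


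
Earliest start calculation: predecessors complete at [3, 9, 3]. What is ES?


ES = max of all predecessor completion times
Predecessors: [3, 9, 3]
ES = max(3, 9, 3)
= 9


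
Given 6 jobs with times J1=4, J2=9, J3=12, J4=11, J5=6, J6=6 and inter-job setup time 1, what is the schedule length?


Makespan = Σ processing + (n-1) × setup
= (4 + 9 + 12 + 11 + 6 + 6) + (6-1)×1
= 48 + 5
= 53 time units


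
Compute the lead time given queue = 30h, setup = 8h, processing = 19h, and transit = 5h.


Lead time = queue + setup + processing + transit
= 30 + 8 + 19 + 5
= 62 hours


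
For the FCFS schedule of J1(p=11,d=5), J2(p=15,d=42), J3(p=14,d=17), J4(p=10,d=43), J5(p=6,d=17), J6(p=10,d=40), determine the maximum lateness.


Lateness per job (L = C - d):
  J1: C=11, d=5, L=6
  J2: C=26, d=42, L=-16
  J3: C=40, d=17, L=23
  J4: C=50, d=43, L=7
  J5: C=56, d=17, L=39
  J6: C=66, d=40, L=26
Lmax = max(6, -16, 23, 7, 39, 26)
= 39


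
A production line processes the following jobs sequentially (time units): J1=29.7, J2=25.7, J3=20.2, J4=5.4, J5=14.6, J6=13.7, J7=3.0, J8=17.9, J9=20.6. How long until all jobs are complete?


Sequential makespan: sum all processing times
= 29.7 + 25.7 + 20.2 + 5.4 + 14.6 + 13.7 + 3.0 + 17.9 + 20.6
= 150.8 time units


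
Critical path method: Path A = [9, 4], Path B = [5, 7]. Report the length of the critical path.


Path A: 9 + 4 = 13
Path B: 5 + 7 = 12
Critical path = longest = max(13, 12)
= 13 (Path A)


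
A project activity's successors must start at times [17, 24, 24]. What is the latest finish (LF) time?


LF = min of all successor start times
Successors start at: [17, 24, 24]
LF = min(17, 24, 24)
= 17


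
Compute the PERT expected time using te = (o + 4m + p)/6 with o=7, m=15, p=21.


te = (o + 4m + p) / 6
= (7 + 4×15 + 21) / 6
= (7 + 60 + 21) / 6
= 88 / 6
= 14.67


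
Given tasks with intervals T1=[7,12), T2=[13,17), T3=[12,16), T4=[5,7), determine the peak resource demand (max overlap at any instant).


Check each time point for overlaps:
  t=13: 2 tasks active (T2, T3)
Max concurrent = 2


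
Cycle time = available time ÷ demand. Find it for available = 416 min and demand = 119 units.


Cycle time = available time / demand
= 416 / 119
= 3.50 min/unit


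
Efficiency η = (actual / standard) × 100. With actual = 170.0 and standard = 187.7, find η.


Efficiency = (actual / standard) × 100
= (170.0 / 187.7) × 100
= 90.6%


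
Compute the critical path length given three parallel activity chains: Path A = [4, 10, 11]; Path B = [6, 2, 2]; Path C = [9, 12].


Path A: 4 + 10 + 11 = 25
Path B: 6 + 2 + 2 = 10
Path C: 9 + 12 = 21
Critical path = longest = max(25, 10, 21)
= 25 (Path A)


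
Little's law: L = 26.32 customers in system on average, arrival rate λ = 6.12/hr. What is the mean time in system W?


Little's law: L = λW → W = L / λ
= 26.32 / 6.12
= 4.30 hours


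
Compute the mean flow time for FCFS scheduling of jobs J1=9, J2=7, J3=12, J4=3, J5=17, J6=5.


Completion times:
  J1: completes at 9
  J2: completes at 16
  J3: completes at 28
  J4: completes at 31
  J5: completes at 48
  J6: completes at 53
Sum = 185
Average = 185/6
= 30.83


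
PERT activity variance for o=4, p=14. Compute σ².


σ² = ((p - o) / 6)² = (p - o)² / 36
= (14 - 4)² / 36
= 10² / 36
= 100 / 36
= 2.7778


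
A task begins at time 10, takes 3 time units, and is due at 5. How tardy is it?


Completion = start + processing = 10 + 3 = 13
Tardiness = max(0, C - d) = max(0, 13 - 5)
= max(0, 8)
= 8


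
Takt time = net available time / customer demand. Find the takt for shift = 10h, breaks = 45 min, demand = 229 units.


Available = 10×60 - 45 = 555 min
Takt time = 555 / 229
= 2.42 min/unit


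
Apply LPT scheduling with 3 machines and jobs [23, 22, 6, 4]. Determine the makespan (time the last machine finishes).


Jobs (LPT sorted): [23, 22, 6, 4]
Machines: 3
  J=23 → Machine 1 (load: 0+23=23)
  J=22 → Machine 2 (load: 0+22=22)
  J=6 → Machine 3 (load: 0+6=6)
  J=4 → Machine 3 (load: 6+4=10)
Machine loads: [23, 22, 10]
Makespan = max = 23 time units


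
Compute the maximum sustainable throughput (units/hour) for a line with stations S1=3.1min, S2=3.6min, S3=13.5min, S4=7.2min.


Bottleneck = longest station time
Station times: [3.1, 3.6, 13.5, 7.2]
Max = 13.5 min
Rate = 60 / 13.5
= 4.44 units/hour (bottleneck: 13.5min)


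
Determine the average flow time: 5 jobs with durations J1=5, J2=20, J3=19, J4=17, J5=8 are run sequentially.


Completion times:
  J1: completes at 5
  J2: completes at 25
  J3: completes at 44
  J4: completes at 61
  J5: completes at 69
Sum = 204
Average = 204/5
= 40.80


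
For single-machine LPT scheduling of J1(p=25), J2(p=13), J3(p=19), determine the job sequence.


LPT: sort by longest processing time first
  J1: p=25
  J3: p=19
  J2: p=13
Order: J1 → J3 → J2


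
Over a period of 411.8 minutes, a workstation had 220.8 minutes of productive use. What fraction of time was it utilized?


Utilization = busy / total × 100
= 220.8 / 411.8 × 100
= 53.6%


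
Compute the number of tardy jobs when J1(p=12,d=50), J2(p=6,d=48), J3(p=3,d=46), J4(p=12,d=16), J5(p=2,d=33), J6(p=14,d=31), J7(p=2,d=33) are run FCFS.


Completion vs due date:
  J1: C=12, d=50 → on time
  J2: C=18, d=48 → on time
  J3: C=21, d=46 → on time
  J4: C=33, d=16 → TARDY
  J5: C=35, d=33 → TARDY
  J6: C=49, d=31 → TARDY
  J7: C=51, d=33 → TARDY
Tardy jobs: J4, J5, J6, J7
Count = 4


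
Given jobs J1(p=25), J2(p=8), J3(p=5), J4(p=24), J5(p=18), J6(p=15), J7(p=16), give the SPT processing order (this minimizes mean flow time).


SPT: sort by shortest processing time
  J3: p=5
  J2: p=8
  J6: p=15
  J7: p=16
  J5: p=18
  J4: p=24
  J1: p=25
Order: J3 → J2 → J6 → J7 → J5 → J4 → J1


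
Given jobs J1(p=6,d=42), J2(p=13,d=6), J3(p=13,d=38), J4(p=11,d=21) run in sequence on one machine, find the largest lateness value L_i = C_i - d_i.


Lateness per job (L = C - d):
  J1: C=6, d=42, L=-36
  J2: C=19, d=6, L=13
  J3: C=32, d=38, L=-6
  J4: C=43, d=21, L=22
Lmax = max(-36, 13, -6, 22)
= 22


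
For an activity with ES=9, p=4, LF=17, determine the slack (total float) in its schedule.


EF = ES + duration = 9 + 4 = 13
LS = LF - duration = 17 - 4 = 13
Total Float = LF - EF = 17 - 13
(or LS - ES = 13 - 9)
= 4


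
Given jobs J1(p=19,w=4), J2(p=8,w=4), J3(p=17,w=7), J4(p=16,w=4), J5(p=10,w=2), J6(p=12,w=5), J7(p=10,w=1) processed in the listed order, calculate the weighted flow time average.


Completion times:
  J1: C=19, w×C=4×19=76
  J2: C=27, w×C=4×27=108
  J3: C=44, w×C=7×44=308
  J4: C=60, w×C=4×60=240
  J5: C=70, w×C=2×70=140
  J6: C=82, w×C=5×82=410
  J7: C=92, w×C=1×92=92
Sum w×C = 1374
Sum w = 27
Weighted avg = 1374/27
= 50.89


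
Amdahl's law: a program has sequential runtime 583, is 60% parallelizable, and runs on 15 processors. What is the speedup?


Amdahl's law: T_p = T × ((1-p) + p/N)
= 583 × ((1-0.6) + 0.6/15)
= 583 × (0.40 + 0.0400)
= 583 × 0.4400
= 256.52
Speedup = 583/256.52
= 2.27×


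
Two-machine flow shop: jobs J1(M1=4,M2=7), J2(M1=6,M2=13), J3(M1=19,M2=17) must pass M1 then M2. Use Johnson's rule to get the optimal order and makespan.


Johnson's rule:
Group 1 (M1≤M2, sort by M1): ['J1', 'J2']
Group 2 (M1>M2, sort desc M2): ['J3']
Sequence: J1 → J2 → J3
Makespan calculation:
  J1: M1 done=4, M2 done=11
  J2: M1 done=10, M2 done=24
  J3: M1 done=29, M2 done=46
= Sequence: J1 → J2 → J3, Makespan: 46


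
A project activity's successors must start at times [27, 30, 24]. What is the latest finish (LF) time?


LF = min of all successor start times
Successors start at: [27, 30, 24]
LF = min(27, 30, 24)
= 24


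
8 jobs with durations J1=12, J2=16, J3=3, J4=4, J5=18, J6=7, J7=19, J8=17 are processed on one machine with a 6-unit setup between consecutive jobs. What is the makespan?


Makespan = Σ processing + (n-1) × setup
= (12 + 16 + 3 + 4 + 18 + 7 + 19 + 17) + (8-1)×6
= 96 + 42
= 138 time units


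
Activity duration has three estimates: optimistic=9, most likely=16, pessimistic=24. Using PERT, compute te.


te = (o + 4m + p) / 6
= (9 + 4×16 + 24) / 6
= (9 + 64 + 24) / 6
= 97 / 6
= 16.17


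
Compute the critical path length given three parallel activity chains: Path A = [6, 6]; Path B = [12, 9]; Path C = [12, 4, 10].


Path A: 6 + 6 = 12
Path B: 12 + 9 = 21
Path C: 12 + 4 + 10 = 26
Critical path = longest = max(12, 21, 26)
= 26 (Path C)


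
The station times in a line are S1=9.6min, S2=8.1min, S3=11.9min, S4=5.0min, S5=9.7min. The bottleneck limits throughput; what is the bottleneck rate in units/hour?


Bottleneck = longest station time
Station times: [9.6, 8.1, 11.9, 5.0, 9.7]
Max = 11.9 min
Rate = 60 / 11.9
= 5.04 units/hour (bottleneck: 11.9min)


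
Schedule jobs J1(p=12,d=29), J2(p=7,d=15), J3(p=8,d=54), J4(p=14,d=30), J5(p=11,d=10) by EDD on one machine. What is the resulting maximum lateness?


EDD order: J5 → J2 → J1 → J4 → J3
Completion and lateness:
  J5: C=11, d=10, L=11-10=1
  J2: C=18, d=15, L=18-15=3
  J1: C=30, d=29, L=30-29=1
  J4: C=44, d=30, L=44-30=14
  J3: C=52, d=54, L=52-54=-2
Lmax = max(1, 3, 1, 14, -2)
= 14


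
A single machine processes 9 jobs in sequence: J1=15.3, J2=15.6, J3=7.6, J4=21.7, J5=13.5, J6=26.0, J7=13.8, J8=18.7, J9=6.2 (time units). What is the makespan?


Sequential makespan: sum all processing times
= 15.3 + 15.6 + 7.6 + 21.7 + 13.5 + 26.0 + 13.8 + 18.7 + 6.2
= 138.4 time units


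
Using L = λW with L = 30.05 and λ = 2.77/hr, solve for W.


Little's law: L = λW → W = L / λ
= 30.05 / 2.77
= 10.85 hours


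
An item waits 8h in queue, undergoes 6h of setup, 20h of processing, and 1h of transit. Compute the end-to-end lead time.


Lead time = queue + setup + processing + transit
= 8 + 6 + 20 + 1
= 35 hours


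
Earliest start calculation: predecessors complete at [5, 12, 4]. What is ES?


ES = max of all predecessor completion times
Predecessors: [5, 12, 4]
ES = max(5, 12, 4)
= 12


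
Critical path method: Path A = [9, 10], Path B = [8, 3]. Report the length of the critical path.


Path A: 9 + 10 = 19
Path B: 8 + 3 = 11
Critical path = longest = max(19, 11)
= 19 (Path A)


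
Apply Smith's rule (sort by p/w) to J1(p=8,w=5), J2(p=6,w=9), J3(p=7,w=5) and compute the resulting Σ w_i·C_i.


WSPT order (by p/w): J2 → J3 → J1
  J2: C=6, w·C=9×6=54
  J3: C=13, w·C=5×13=65
  J1: C=21, w·C=5×21=105
Σ w·C = 224
= 224


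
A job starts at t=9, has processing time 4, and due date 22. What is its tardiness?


Completion = start + processing = 9 + 4 = 13
Tardiness = max(0, C - d) = max(0, 13 - 22)
= max(0, -9)
= 0


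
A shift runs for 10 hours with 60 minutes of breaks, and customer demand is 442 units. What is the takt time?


Available = 10×60 - 60 = 540 min
Takt time = 540 / 442
= 1.22 min/unit


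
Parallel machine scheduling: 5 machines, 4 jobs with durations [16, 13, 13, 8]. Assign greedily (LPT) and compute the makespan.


Jobs (LPT sorted): [16, 13, 13, 8]
Machines: 5
  J=16 → Machine 1 (load: 0+16=16)
  J=13 → Machine 2 (load: 0+13=13)
  J=13 → Machine 3 (load: 0+13=13)
  J=8 → Machine 4 (load: 0+8=8)
Machine loads: [16, 13, 13, 8, 0]
Makespan = max = 16 time units


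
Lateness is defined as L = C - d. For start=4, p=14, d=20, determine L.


Completion = 4 + 14 = 18
Lateness = C - d = 18 - 20
= -2


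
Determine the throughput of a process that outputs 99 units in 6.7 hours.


Throughput = units / time
= 99 / 6.7
= 14.8 units/hour


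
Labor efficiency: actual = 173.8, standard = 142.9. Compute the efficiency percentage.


Efficiency = (actual / standard) × 100
= (173.8 / 142.9) × 100
= 121.6%


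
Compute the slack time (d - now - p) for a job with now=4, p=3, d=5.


Slack = due - current_time - processing
= 5 - 4 - 3
= -2


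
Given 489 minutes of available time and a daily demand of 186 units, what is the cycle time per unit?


Cycle time = available time / demand
= 489 / 186
= 2.63 min/unit


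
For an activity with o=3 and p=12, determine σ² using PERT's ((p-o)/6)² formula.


σ² = ((p - o) / 6)² = (p - o)² / 36
= (12 - 3)² / 36
= 9² / 36
= 81 / 36
= 2.2500


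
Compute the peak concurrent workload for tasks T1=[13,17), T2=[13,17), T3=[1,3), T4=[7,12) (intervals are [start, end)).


Check each time point for overlaps:
  t=13: 2 tasks active (T1, T2)
Max concurrent = 2


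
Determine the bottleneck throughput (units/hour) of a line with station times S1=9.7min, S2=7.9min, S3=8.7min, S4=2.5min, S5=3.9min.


Bottleneck = longest station time
Station times: [9.7, 7.9, 8.7, 2.5, 3.9]
Max = 9.7 min
Rate = 60 / 9.7
= 6.19 units/hour (bottleneck: 9.7min)


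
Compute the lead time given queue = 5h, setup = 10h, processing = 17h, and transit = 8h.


Lead time = queue + setup + processing + transit
= 5 + 10 + 17 + 8
= 40 hours


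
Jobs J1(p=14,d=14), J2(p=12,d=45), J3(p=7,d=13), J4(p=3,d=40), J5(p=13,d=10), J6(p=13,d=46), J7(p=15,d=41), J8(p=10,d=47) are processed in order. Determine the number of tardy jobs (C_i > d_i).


Completion vs due date:
  J1: C=14, d=14 → on time
  J2: C=26, d=45 → on time
  J3: C=33, d=13 → TARDY
  J4: C=36, d=40 → on time
  J5: C=49, d=10 → TARDY
  J6: C=62, d=46 → TARDY
  J7: C=77, d=41 → TARDY
  J8: C=87, d=47 → TARDY
Tardy jobs: J3, J5, J6, J7, J8
Count = 5


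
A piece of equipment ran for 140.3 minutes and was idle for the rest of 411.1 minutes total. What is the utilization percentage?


Utilization = busy / total × 100
= 140.3 / 411.1 × 100
= 34.1%


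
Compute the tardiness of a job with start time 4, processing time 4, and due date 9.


Completion = start + processing = 4 + 4 = 8
Tardiness = max(0, C - d) = max(0, 8 - 9)
= max(0, -1)
= 0


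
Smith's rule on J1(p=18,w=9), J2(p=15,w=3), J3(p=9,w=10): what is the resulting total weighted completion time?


WSPT order (by p/w): J3 → J1 → J2
  J3: C=9, w·C=10×9=90
  J1: C=27, w·C=9×27=243
  J2: C=42, w·C=3×42=126
Σ w·C = 459
= 459


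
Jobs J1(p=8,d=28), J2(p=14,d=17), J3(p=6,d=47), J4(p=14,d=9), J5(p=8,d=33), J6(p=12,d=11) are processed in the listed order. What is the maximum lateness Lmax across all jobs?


Lateness per job (L = C - d):
  J1: C=8, d=28, L=-20
  J2: C=22, d=17, L=5
  J3: C=28, d=47, L=-19
  J4: C=42, d=9, L=33
  J5: C=50, d=33, L=17
  J6: C=62, d=11, L=51
Lmax = max(-20, 5, -19, 33, 17, 51)
= 51


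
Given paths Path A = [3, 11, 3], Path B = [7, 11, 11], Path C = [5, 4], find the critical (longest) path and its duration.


Path A: 3 + 11 + 3 = 17
Path B: 7 + 11 + 11 = 29
Path C: 5 + 4 = 9
Critical path = longest = max(17, 29, 9)
= 29 (Path B)


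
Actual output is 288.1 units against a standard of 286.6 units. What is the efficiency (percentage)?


Efficiency = (actual / standard) × 100
= (288.1 / 286.6) × 100
= 100.5%


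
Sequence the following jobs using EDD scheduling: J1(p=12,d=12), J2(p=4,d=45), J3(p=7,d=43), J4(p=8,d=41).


EDD: sort by earliest due date
  J1: d=12, p=12
  J4: d=41, p=8
  J3: d=43, p=7
  J2: d=45, p=4
Order: J1 → J4 → J3 → J2


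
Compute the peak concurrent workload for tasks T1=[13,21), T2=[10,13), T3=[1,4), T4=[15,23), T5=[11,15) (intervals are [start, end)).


Check each time point for overlaps:
  t=11: 2 tasks active (T2, T5)
Max concurrent = 2


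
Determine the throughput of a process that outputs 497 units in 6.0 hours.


Throughput = units / time
= 497 / 6.0
= 82.8 units/hour


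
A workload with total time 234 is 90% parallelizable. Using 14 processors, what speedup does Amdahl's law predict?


Amdahl's law: T_p = T × ((1-p) + p/N)
= 234 × ((1-0.9) + 0.9/14)
= 234 × (0.10 + 0.0643)
= 234 × 0.1643
= 38.44
Speedup = 234/38.44
= 6.09×


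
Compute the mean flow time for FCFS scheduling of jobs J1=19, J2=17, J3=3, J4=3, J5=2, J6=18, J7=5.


Completion times:
  J1: completes at 19
  J2: completes at 36
  J3: completes at 39
  J4: completes at 42
  J5: completes at 44
  J6: completes at 62
  J7: completes at 67
Sum = 309
Average = 309/7
= 44.14


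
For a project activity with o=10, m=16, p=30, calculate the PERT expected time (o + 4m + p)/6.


te = (o + 4m + p) / 6
= (10 + 4×16 + 30) / 6
= (10 + 64 + 30) / 6
= 104 / 6
= 17.33


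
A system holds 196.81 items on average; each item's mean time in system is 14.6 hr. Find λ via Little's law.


Little's law: L = λW → λ = L / W
= 196.81 / 14.6
= 13.48 per hour


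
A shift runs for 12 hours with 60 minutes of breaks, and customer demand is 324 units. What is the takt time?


Available = 12×60 - 60 = 660 min
Takt time = 660 / 324
= 2.04 min/unit


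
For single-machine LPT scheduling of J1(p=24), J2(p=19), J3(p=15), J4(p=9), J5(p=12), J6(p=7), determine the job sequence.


LPT: sort by longest processing time first
  J1: p=24
  J2: p=19
  J3: p=15
  J5: p=12
  J4: p=9
  J6: p=7
Order: J1 → J2 → J3 → J5 → J4 → J6


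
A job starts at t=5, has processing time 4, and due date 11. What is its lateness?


Completion = 5 + 4 = 9
Lateness = C - d = 9 - 11
= -2


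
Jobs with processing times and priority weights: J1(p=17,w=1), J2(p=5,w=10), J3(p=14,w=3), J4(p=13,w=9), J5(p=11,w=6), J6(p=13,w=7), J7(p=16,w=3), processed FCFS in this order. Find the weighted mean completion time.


Completion times:
  J1: C=17, w×C=1×17=17
  J2: C=22, w×C=10×22=220
  J3: C=36, w×C=3×36=108
  J4: C=49, w×C=9×49=441
  J5: C=60, w×C=6×60=360
  J6: C=73, w×C=7×73=511
  J7: C=89, w×C=3×89=267
Sum w×C = 1924
Sum w = 39
Weighted avg = 1924/39
= 49.33


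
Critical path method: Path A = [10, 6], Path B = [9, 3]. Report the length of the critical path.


Path A: 10 + 6 = 16
Path B: 9 + 3 = 12
Critical path = longest = max(16, 12)
= 16 (Path A)


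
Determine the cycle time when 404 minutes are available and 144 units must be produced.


Cycle time = available time / demand
= 404 / 144
= 2.81 min/unit


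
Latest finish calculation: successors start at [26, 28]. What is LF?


LF = min of all successor start times
Successors start at: [26, 28]
LF = min(26, 28)
= 26


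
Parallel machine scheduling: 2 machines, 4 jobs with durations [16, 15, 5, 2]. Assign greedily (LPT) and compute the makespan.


Jobs (LPT sorted): [16, 15, 5, 2]
Machines: 2
  J=16 → Machine 1 (load: 0+16=16)
  J=15 → Machine 2 (load: 0+15=15)
  J=5 → Machine 2 (load: 15+5=20)
  J=2 → Machine 1 (load: 16+2=18)
Machine loads: [18, 20]
Makespan = max = 20 time units


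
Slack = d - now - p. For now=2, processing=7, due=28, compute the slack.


Slack = due - current_time - processing
= 28 - 2 - 7
= 19


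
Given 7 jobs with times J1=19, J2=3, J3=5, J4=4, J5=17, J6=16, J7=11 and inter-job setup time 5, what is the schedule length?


Makespan = Σ processing + (n-1) × setup
= (19 + 3 + 5 + 4 + 17 + 16 + 11) + (7-1)×5
= 75 + 30
= 105 time units


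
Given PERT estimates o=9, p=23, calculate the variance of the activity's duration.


σ² = ((p - o) / 6)² = (p - o)² / 36
= (23 - 9)² / 36
= 14² / 36
= 196 / 36
= 5.4444


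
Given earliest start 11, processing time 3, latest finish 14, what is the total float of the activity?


EF = ES + duration = 11 + 3 = 14
LS = LF - duration = 14 - 3 = 11
Total Float = LF - EF = 14 - 14
(or LS - ES = 11 - 11)
= 0


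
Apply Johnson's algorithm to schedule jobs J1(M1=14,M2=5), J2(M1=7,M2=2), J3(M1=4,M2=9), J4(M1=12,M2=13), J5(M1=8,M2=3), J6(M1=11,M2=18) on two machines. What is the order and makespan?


Johnson's rule:
Group 1 (M1≤M2, sort by M1): ['J3', 'J6', 'J4']
Group 2 (M1>M2, sort desc M2): ['J1', 'J5', 'J2']
Sequence: J3 → J6 → J4 → J1 → J5 → J2
Makespan calculation:
  J3: M1 done=4, M2 done=13
  J6: M1 done=15, M2 done=33
  J4: M1 done=27, M2 done=46
  J1: M1 done=41, M2 done=51
  J5: M1 done=49, M2 done=54
  J2: M1 done=56, M2 done=58
= Sequence: J3 → J6 → J4 → J1 → J5 → J2, Makespan: 58


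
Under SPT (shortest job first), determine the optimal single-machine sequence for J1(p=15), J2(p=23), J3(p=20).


SPT: sort by shortest processing time
  J1: p=15
  J3: p=20
  J2: p=23
Order: J1 → J3 → J2


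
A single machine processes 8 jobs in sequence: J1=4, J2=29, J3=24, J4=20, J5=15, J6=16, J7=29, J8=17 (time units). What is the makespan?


Sequential makespan: sum all processing times
= 4 + 29 + 24 + 20 + 15 + 16 + 29 + 17
= 154 time units


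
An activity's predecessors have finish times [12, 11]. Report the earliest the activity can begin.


ES = max of all predecessor completion times
Predecessors: [12, 11]
ES = max(12, 11)
= 12


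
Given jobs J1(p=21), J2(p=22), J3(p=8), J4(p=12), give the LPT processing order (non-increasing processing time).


LPT: sort by longest processing time first
  J2: p=22
  J1: p=21
  J4: p=12
  J3: p=8
Order: J2 → J1 → J4 → J3


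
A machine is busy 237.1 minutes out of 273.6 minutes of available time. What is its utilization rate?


Utilization = busy / total × 100
= 237.1 / 273.6 × 100
= 86.7%


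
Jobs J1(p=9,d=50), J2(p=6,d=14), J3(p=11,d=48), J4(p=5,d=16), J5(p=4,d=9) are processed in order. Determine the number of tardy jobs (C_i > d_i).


Completion vs due date:
  J1: C=9, d=50 → on time
  J2: C=15, d=14 → TARDY
  J3: C=26, d=48 → on time
  J4: C=31, d=16 → TARDY
  J5: C=35, d=9 → TARDY
Tardy jobs: J2, J4, J5
Count = 3


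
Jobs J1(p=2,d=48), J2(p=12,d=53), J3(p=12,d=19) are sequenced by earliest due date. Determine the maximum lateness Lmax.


EDD order: J3 → J1 → J2
Completion and lateness:
  J3: C=12, d=19, L=12-19=-7
  J1: C=14, d=48, L=14-48=-34
  J2: C=26, d=53, L=26-53=-27
Lmax = max(-7, -34, -27)
= -7


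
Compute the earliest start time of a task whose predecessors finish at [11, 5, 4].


ES = max of all predecessor completion times
Predecessors: [11, 5, 4]
ES = max(11, 5, 4)
= 11


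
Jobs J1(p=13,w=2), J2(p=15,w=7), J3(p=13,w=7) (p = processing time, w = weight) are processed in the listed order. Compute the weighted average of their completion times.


Completion times:
  J1: C=13, w×C=2×13=26
  J2: C=28, w×C=7×28=196
  J3: C=41, w×C=7×41=287
Sum w×C = 509
Sum w = 16
Weighted avg = 509/16
= 31.81


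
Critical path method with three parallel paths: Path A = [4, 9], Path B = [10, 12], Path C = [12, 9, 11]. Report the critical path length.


Path A: 4 + 9 = 13
Path B: 10 + 12 = 22
Path C: 12 + 9 + 11 = 32
Critical path = longest = max(13, 22, 32)
= 32 (Path C)


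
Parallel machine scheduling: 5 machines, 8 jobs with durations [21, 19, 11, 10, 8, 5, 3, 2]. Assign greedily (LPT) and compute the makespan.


Jobs (LPT sorted): [21, 19, 11, 10, 8, 5, 3, 2]
Machines: 5
  J=21 → Machine 1 (load: 0+21=21)
  J=19 → Machine 2 (load: 0+19=19)
  J=11 → Machine 3 (load: 0+11=11)
  J=10 → Machine 4 (load: 0+10=10)
  J=8 → Machine 5 (load: 0+8=8)
  J=5 → Machine 5 (load: 8+5=13)
  J=3 → Machine 4 (load: 10+3=13)
  J=2 → Machine 3 (load: 11+2=13)
Machine loads: [21, 19, 13, 13, 13]
Makespan = max = 21 time units


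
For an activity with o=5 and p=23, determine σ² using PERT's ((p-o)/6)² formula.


σ² = ((p - o) / 6)² = (p - o)² / 36
= (23 - 5)² / 36
= 18² / 36
= 324 / 36
= 9.0000


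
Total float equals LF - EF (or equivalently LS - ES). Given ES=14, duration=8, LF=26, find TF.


EF = ES + duration = 14 + 8 = 22
LS = LF - duration = 26 - 8 = 18
Total Float = LF - EF = 26 - 22
(or LS - ES = 18 - 14)
= 4


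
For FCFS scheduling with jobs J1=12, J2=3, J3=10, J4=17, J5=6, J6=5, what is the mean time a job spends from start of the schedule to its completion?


Completion times:
  J1: completes at 12
  J2: completes at 15
  J3: completes at 25
  J4: completes at 42
  J5: completes at 48
  J6: completes at 53
Sum = 195
Average = 195/6
= 32.50


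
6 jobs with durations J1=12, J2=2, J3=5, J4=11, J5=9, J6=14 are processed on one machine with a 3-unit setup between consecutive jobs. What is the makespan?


Makespan = Σ processing + (n-1) × setup
= (12 + 2 + 5 + 11 + 9 + 14) + (6-1)×3
= 53 + 15
= 68 time units
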